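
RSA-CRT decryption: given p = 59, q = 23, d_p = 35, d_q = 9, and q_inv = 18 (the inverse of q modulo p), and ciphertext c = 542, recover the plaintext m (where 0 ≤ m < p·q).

m₁ = c^(d_p) mod p: c ≡ 11 (mod 59), and 11^35 mod 59 = 32.
m₂ = c^(d_q) mod q: c ≡ 13 (mod 23), and 13^9 mod 23 = 3.
h = q_inv·(m₁ − m₂) mod p = 18·(32 − 3) mod 59 = 50.
m = m₂ + h·q = 3 + 50·23 = 1153.

1153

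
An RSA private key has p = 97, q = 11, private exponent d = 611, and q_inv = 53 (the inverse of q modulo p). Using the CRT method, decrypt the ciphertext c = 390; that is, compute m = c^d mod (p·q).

d_p = d mod (p−1) = 611 mod 96 = 35; d_q = d mod (q−1) = 1.
m₁ = c^(d_p) mod p: c ≡ 2 (mod 97), and 2^35 mod 97 = 86.
m₂ = c^(d_q) mod q: c ≡ 5 (mod 11), and 5^1 mod 11 = 5.
h = q_inv·(m₁ − m₂) mod p = 53·(86 − 5) mod 97 = 25.
m = m₂ + h·q = 5 + 25·11 = 280.

280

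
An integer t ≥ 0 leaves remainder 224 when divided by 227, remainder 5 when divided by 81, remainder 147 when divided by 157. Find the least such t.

The moduli are pairwise coprime; N = 227·81·157 = 2886759.
N/227 = 12717; 12717 ≡ 5 (mod 227); 5·91 ≡ 1, so inverse 91.
N/81 = 35639; 35639 ≡ 80 (mod 81); 80·80 ≡ 1, so inverse 80.
N/157 = 18387; 18387 ≡ 18 (mod 157); 18·96 ≡ 1, so inverse 96.
t ≡ 224·12717·91 + 5·35639·80 + 147·18387·96 = 532956272.
532956272 mod 2886759 = 1792616.

1792616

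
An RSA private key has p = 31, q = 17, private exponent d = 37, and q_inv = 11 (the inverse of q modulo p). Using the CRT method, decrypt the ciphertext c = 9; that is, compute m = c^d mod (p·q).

382

d_p = d mod (p−1) = 37 mod 30 = 7; d_q = d mod (q−1) = 5.
m₁ = c^(d_p) mod p: c ≡ 9 (mod 31), and 9^7 mod 31 = 10.
m₂ = c^(d_q) mod q: c ≡ 9 (mod 17), and 9^5 mod 17 = 8.
h = q_inv·(m₁ − m₂) mod p = 11·(10 − 8) mod 31 = 22.
m = m₂ + h·q = 8 + 22·17 = 382.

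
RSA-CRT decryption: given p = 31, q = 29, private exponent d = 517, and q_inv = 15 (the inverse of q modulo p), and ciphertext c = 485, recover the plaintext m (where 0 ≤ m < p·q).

359

d_p = d mod (p−1) = 517 mod 30 = 7; d_q = d mod (q−1) = 13.
m₁ = c^(d_p) mod p: c ≡ 20 (mod 31), and 20^7 mod 31 = 18.
m₂ = c^(d_q) mod q: c ≡ 21 (mod 29), and 21^13 mod 29 = 11.
h = q_inv·(m₁ − m₂) mod p = 15·(18 − 11) mod 31 = 12.
m = m₂ + h·q = 11 + 12·29 = 359.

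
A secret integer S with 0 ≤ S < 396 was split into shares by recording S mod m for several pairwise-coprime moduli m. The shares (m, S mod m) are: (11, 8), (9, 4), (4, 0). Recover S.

From S ≡ 8 (mod 11) write S = 8 + 11t. Substituting into S ≡ 4 (mod 9) gives 11t ≡ 5 (mod 9), and since 2⁻¹ ≡ 5 (mod 9), t ≡ 7. Hence S ≡ 8 + 11·7 = 85 (mod 99).
From S ≡ 85 (mod 99) write S = 85 + 99t. Substituting into S ≡ 0 (mod 4) gives 99t ≡ 3 (mod 4), and since 3⁻¹ ≡ 3 (mod 4), t ≡ 1. Hence S ≡ 85 + 99·1 = 184 (mod 396).

184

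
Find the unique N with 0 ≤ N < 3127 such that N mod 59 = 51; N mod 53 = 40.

464

From N ≡ 51 (mod 59) write N = 51 + 59t. Substituting into N ≡ 40 (mod 53) gives 59t ≡ 42 (mod 53), and since 6⁻¹ ≡ 9 (mod 53), t ≡ 7. Hence N ≡ 51 + 59·7 = 464 (mod 3127).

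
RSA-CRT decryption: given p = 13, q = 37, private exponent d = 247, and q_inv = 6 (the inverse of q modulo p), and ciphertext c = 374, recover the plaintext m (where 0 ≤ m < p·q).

114

d_p = d mod (p−1) = 247 mod 12 = 7; d_q = d mod (q−1) = 31.
m₁ = c^(d_p) mod p: c ≡ 10 (mod 13), and 10^7 mod 13 = 10.
m₂ = c^(d_q) mod q: c ≡ 4 (mod 37), and 4^31 mod 37 = 3.
h = q_inv·(m₁ − m₂) mod p = 6·(10 − 3) mod 13 = 3.
m = m₂ + h·q = 3 + 3·37 = 114.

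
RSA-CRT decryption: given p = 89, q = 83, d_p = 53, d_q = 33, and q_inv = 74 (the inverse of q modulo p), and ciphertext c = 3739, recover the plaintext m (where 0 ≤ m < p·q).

891

m₁ = c^(d_p) mod p: c ≡ 1 (mod 89), and 1^53 mod 89 = 1.
m₂ = c^(d_q) mod q: c ≡ 4 (mod 83), and 4^33 mod 83 = 61.
h = q_inv·(m₁ − m₂) mod p = 74·(1 − 61) mod 89 = 10.
m = m₂ + h·q = 61 + 10·83 = 891.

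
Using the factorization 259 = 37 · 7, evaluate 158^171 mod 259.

Mod 37: 158 ≡ 10; by Fermat, exponent reduces to 171 mod 36 = 27; 10^27 ≡ 1 (mod 37).
Mod 7: 158 ≡ 4; by Fermat, exponent reduces to 171 mod 6 = 3; 4^3 ≡ 1 (mod 7).
Combine by CRT: x ≡ 1 (mod 37), x ≡ 1 (mod 7) ⇒ x ≡ 1 (mod 259).

1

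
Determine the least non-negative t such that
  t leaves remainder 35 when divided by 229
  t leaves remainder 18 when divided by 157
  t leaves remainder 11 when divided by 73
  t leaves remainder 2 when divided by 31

65844405

From t ≡ 35 (mod 229) write t = 35 + 229s. Substituting into t ≡ 18 (mod 157) gives 229s ≡ 140 (mod 157), and since 72⁻¹ ≡ 24 (mod 157), s ≡ 63. Hence t ≡ 35 + 229·63 = 14462 (mod 35953).
From t ≡ 14462 (mod 35953) write t = 14462 + 35953s. Substituting into t ≡ 11 (mod 73) gives 35953s ≡ 3 (mod 73), and since 37⁻¹ ≡ 2 (mod 73), s ≡ 6. Hence t ≡ 14462 + 35953·6 = 230180 (mod 2624569).
From t ≡ 230180 (mod 2624569) write t = 230180 + 2624569s. Substituting into t ≡ 2 (mod 31) gives 2624569s ≡ 28 (mod 31), and since 16⁻¹ ≡ 2 (mod 31), s ≡ 25. Hence t ≡ 230180 + 2624569·25 = 65844405 (mod 81361639).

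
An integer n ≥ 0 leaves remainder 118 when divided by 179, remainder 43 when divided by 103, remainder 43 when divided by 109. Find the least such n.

The moduli are pairwise coprime; M = 179·103·109 = 2009633.
M/179 = 11227; 11227 ≡ 129 (mod 179); 129·68 ≡ 1, so inverse 68.
M/103 = 19511; 19511 ≡ 44 (mod 103); 44·96 ≡ 1, so inverse 96.
M/109 = 18437; 18437 ≡ 16 (mod 109); 16·75 ≡ 1, so inverse 75.
n ≡ 118·11227·68 + 43·19511·96 + 43·18437·75 = 230086181.
230086181 mod 2009633 = 988019.

988019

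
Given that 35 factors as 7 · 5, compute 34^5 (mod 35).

34

Mod 7: 34 ≡ 6; 6^5 ≡ 6 (mod 7).
Mod 5: 34 ≡ 4; by Fermat, exponent reduces to 5 mod 4 = 1; 4^1 ≡ 4 (mod 5).
Combine by CRT: x ≡ 6 (mod 7), x ≡ 4 (mod 5) ⇒ x ≡ 34 (mod 35).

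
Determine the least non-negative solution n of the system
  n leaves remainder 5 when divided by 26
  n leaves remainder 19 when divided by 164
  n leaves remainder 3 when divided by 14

Combine the congruences pairwise.
gcd(26, 164) = 2 and 2 | (19 − 5), so the pair is consistent; merging gives n ≡ 1331 (mod 2132), where 2132 = lcm(26, 164).
gcd(2132, 14) = 2 and 2 | (3 − 1331), so the pair is consistent; merging gives n ≡ 9859 (mod 14924), where 14924 = lcm(2132, 14).
The solution is unique modulo lcm(26, 164, 14) = 14924.

9859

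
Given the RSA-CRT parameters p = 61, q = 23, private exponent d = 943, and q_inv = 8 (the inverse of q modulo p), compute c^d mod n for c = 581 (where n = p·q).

d_p = d mod (p−1) = 943 mod 60 = 43; d_q = d mod (q−1) = 19.
m₁ = c^(d_p) mod p: c ≡ 32 (mod 61), and 32^43 mod 61 = 29.
m₂ = c^(d_q) mod q: c ≡ 6 (mod 23), and 6^19 mod 23 = 18.
h = q_inv·(m₁ − m₂) mod p = 8·(29 − 18) mod 61 = 27.
m = m₂ + h·q = 18 + 27·23 = 639.

639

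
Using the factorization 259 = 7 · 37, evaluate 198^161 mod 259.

165

Mod 7: 198 ≡ 2; by Fermat, exponent reduces to 161 mod 6 = 5; 2^5 ≡ 4 (mod 7).
Mod 37: 198 ≡ 13; by Fermat, exponent reduces to 161 mod 36 = 17; 13^17 ≡ 17 (mod 37).
Combine by CRT: x ≡ 4 (mod 7), x ≡ 17 (mod 37) ⇒ x ≡ 165 (mod 259).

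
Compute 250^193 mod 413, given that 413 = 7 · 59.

404

Mod 7: 250 ≡ 5; by Fermat, exponent reduces to 193 mod 6 = 1; 5^1 ≡ 5 (mod 7).
Mod 59: 250 ≡ 14; by Fermat, exponent reduces to 193 mod 58 = 19; 14^19 ≡ 50 (mod 59).
Combine by CRT: x ≡ 5 (mod 7), x ≡ 50 (mod 59) ⇒ x ≡ 404 (mod 413).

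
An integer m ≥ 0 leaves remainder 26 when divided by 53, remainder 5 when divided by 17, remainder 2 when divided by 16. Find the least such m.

8930

The moduli are pairwise coprime; N = 53·17·16 = 14416.
N/53 = 272; 272 ≡ 7 (mod 53); 7·38 ≡ 1, so inverse 38.
N/17 = 848; 848 ≡ 15 (mod 17); 15·8 ≡ 1, so inverse 8.
N/16 = 901; 901 ≡ 5 (mod 16); 5·13 ≡ 1, so inverse 13.
m ≡ 26·272·38 + 5·848·8 + 2·901·13 = 326082.
326082 mod 14416 = 8930.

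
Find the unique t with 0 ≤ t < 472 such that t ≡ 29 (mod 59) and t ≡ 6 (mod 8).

Combine the congruences pairwise.
From t ≡ 29 (mod 59) write t = 29 + 59s. Substituting into t ≡ 6 (mod 8) gives 59s ≡ 1 (mod 8), and since 3⁻¹ ≡ 3 (mod 8), s ≡ 3. Hence t ≡ 29 + 59·3 = 206 (mod 472).

206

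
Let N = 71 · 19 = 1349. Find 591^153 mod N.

Mod 71: 591 ≡ 23; by Fermat, exponent reduces to 153 mod 70 = 13; 23^13 ≡ 34 (mod 71).
Mod 19: 591 ≡ 2; by Fermat, exponent reduces to 153 mod 18 = 9; 2^9 ≡ 18 (mod 19).
Combine by CRT: x ≡ 34 (mod 71), x ≡ 18 (mod 19) ⇒ x ≡ 531 (mod 1349).

531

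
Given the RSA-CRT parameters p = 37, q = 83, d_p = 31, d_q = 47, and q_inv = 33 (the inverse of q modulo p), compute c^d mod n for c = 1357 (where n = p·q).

169

m₁ = c^(d_p) mod p: c ≡ 25 (mod 37), and 25^31 mod 37 = 21.
m₂ = c^(d_q) mod q: c ≡ 29 (mod 83), and 29^47 mod 83 = 3.
h = q_inv·(m₁ − m₂) mod p = 33·(21 − 3) mod 37 = 2.
m = m₂ + h·q = 3 + 2·83 = 169.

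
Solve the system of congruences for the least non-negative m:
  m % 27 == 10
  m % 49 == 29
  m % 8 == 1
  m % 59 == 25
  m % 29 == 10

15485401

The moduli are pairwise coprime; N = 27·49·8·59·29 = 18109224.
N/27 = 670712; 670712 ≡ 5 (mod 27); 5·11 ≡ 1, so inverse 11.
N/49 = 369576; 369576 ≡ 18 (mod 49); 18·30 ≡ 1, so inverse 30.
N/8 = 2263653; 2263653 ≡ 5 (mod 8); 5·5 ≡ 1, so inverse 5.
N/59 = 306936; 306936 ≡ 18 (mod 59); 18·23 ≡ 1, so inverse 23.
N/29 = 624456; 624456 ≡ 28 (mod 29); 28·28 ≡ 1, so inverse 28.
m ≡ 10·670712·11 + 29·369576·30 + 1·2263653·5 + 25·306936·23 + 10·624456·28 = 757963585.
757963585 mod 18109224 = 15485401.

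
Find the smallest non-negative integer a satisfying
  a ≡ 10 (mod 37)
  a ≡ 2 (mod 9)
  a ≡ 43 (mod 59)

The moduli are pairwise coprime; N = 37·9·59 = 19647.
N/37 = 531; 531 ≡ 13 (mod 37); 13·20 ≡ 1, so inverse 20.
N/9 = 2183; 2183 ≡ 5 (mod 9); 5·2 ≡ 1, so inverse 2.
N/59 = 333; 333 ≡ 38 (mod 59); 38·14 ≡ 1, so inverse 14.
a ≡ 10·531·20 + 2·2183·2 + 43·333·14 = 315398.
315398 mod 19647 = 1046.

1046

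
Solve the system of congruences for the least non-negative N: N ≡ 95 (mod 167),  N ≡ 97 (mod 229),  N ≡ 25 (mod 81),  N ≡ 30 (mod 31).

94132150

Combine the congruences pairwise.
From N ≡ 95 (mod 167) write N = 95 + 167t. Substituting into N ≡ 97 (mod 229) gives 167t ≡ 2 (mod 229), and since 167⁻¹ ≡ 48 (mod 229), t ≡ 96. Hence N ≡ 95 + 167·96 = 16127 (mod 38243).
From N ≡ 16127 (mod 38243) write N = 16127 + 38243t. Substituting into N ≡ 25 (mod 81) gives 38243t ≡ 17 (mod 81), and since 11⁻¹ ≡ 59 (mod 81), t ≡ 31. Hence N ≡ 16127 + 38243·31 = 1201660 (mod 3097683).
From N ≡ 1201660 (mod 3097683) write N = 1201660 + 3097683t. Substituting into N ≡ 30 (mod 31) gives 3097683t ≡ 23 (mod 31), and since 8⁻¹ ≡ 4 (mod 31), t ≡ 30. Hence N ≡ 1201660 + 3097683·30 = 94132150 (mod 96028173).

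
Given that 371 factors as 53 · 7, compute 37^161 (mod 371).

Mod 53: 37 ≡ 37; by Fermat, exponent reduces to 161 mod 52 = 5; 37^5 ≡ 29 (mod 53).
Mod 7: 37 ≡ 2; by Fermat, exponent reduces to 161 mod 6 = 5; 2^5 ≡ 4 (mod 7).
Combine by CRT: x ≡ 29 (mod 53), x ≡ 4 (mod 7) ⇒ x ≡ 347 (mod 371).

347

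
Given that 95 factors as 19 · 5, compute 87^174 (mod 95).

39

Mod 19: 87 ≡ 11; by Fermat, exponent reduces to 174 mod 18 = 12; 11^12 ≡ 1 (mod 19).
Mod 5: 87 ≡ 2; by Fermat, exponent reduces to 174 mod 4 = 2; 2^2 ≡ 4 (mod 5).
Combine by CRT: x ≡ 1 (mod 19), x ≡ 4 (mod 5) ⇒ x ≡ 39 (mod 95).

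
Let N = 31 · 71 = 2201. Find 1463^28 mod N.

Mod 31: 1463 ≡ 6; 6^28 ≡ 25 (mod 31).
Mod 71: 1463 ≡ 43; 43^28 ≡ 54 (mod 71).
Combine by CRT: x ≡ 25 (mod 31), x ≡ 54 (mod 71) ⇒ x ≡ 1048 (mod 2201).

1048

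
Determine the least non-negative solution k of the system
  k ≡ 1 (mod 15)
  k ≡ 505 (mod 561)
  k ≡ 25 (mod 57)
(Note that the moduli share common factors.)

37531

gcd(15, 561) = 3 and 3 | (505 − 1), so the pair is consistent; merging gives k ≡ 1066 (mod 2805), where 2805 = lcm(15, 561).
gcd(2805, 57) = 3 and 3 | (25 − 1066), so the pair is consistent; merging gives k ≡ 37531 (mod 53295), where 53295 = lcm(2805, 57).
The solution is unique modulo lcm(15, 561, 57) = 53295.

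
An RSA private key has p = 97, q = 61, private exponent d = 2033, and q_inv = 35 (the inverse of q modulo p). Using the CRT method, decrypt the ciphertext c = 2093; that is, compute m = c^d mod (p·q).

d_p = d mod (p−1) = 2033 mod 96 = 17; d_q = d mod (q−1) = 53.
m₁ = c^(d_p) mod p: c ≡ 56 (mod 97), and 56^17 mod 97 = 76.
m₂ = c^(d_q) mod q: c ≡ 19 (mod 61), and 19^53 mod 61 = 46.
h = q_inv·(m₁ − m₂) mod p = 35·(76 − 46) mod 97 = 80.
m = m₂ + h·q = 46 + 80·61 = 4926.

4926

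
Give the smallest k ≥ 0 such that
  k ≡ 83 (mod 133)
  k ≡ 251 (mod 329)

3541

Combine the congruences pairwise.
gcd(133, 329) = 7 and 7 | (251 − 83), so the pair is consistent; merging gives k ≡ 3541 (mod 6251), where 6251 = lcm(133, 329).
The solution is unique modulo lcm(133, 329) = 6251.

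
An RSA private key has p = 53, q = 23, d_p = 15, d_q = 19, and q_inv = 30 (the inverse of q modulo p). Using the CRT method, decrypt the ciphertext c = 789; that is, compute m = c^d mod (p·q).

195

m₁ = c^(d_p) mod p: c ≡ 47 (mod 53), and 47^15 mod 53 = 36.
m₂ = c^(d_q) mod q: c ≡ 7 (mod 23), and 7^19 mod 23 = 11.
h = q_inv·(m₁ − m₂) mod p = 30·(36 − 11) mod 53 = 8.
m = m₂ + h·q = 11 + 8·23 = 195.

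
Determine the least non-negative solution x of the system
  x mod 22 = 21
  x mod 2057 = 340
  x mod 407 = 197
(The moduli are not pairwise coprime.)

Combine the congruences pairwise.
gcd(22, 2057) = 11 and 11 | (340 − 21), so the pair is consistent; merging gives x ≡ 2397 (mod 4114), where 4114 = lcm(22, 2057).
gcd(4114, 407) = 11 and 11 | (197 − 2397), so the pair is consistent; merging gives x ≡ 101133 (mod 152218), where 152218 = lcm(4114, 407).
The solution is unique modulo lcm(22, 2057, 407) = 152218.

101133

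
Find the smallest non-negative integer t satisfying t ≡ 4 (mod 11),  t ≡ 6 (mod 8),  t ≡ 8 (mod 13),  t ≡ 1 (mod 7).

The moduli are pairwise coprime; N = 11·8·13·7 = 8008.
N/11 = 728; 728 ≡ 2 (mod 11); 2·6 ≡ 1, so inverse 6.
N/8 = 1001; 1001 ≡ 1 (mod 8), inverse 1.
N/13 = 616; 616 ≡ 5 (mod 13); 5·8 ≡ 1, so inverse 8.
N/7 = 1144; 1144 ≡ 3 (mod 7); 3·5 ≡ 1, so inverse 5.
t ≡ 4·728·6 + 6·1001·1 + 8·616·8 + 1·1144·5 = 68622.
68622 mod 8008 = 4558.

4558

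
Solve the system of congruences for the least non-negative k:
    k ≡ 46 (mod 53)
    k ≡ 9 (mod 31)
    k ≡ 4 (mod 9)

2272

From k ≡ 46 (mod 53) write k = 46 + 53t. Substituting into k ≡ 9 (mod 31) gives 53t ≡ 25 (mod 31), and since 22⁻¹ ≡ 24 (mod 31), t ≡ 11. Hence k ≡ 46 + 53·11 = 629 (mod 1643).
From k ≡ 629 (mod 1643) write k = 629 + 1643t. Substituting into k ≡ 4 (mod 9) gives 1643t ≡ 5 (mod 9), and since 5⁻¹ ≡ 2 (mod 9), t ≡ 1. Hence k ≡ 629 + 1643·1 = 2272 (mod 14787).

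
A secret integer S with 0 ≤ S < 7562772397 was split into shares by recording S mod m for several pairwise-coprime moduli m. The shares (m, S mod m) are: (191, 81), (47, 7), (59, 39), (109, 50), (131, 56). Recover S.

Combine the congruences pairwise.
From S ≡ 81 (mod 191) write S = 81 + 191t. Substituting into S ≡ 7 (mod 47) gives 191t ≡ 20 (mod 47), and since 3⁻¹ ≡ 16 (mod 47), t ≡ 38. Hence S ≡ 81 + 191·38 = 7339 (mod 8977).
From S ≡ 7339 (mod 8977) write S = 7339 + 8977t. Substituting into S ≡ 39 (mod 59) gives 8977t ≡ 16 (mod 59), and since 9⁻¹ ≡ 46 (mod 59), t ≡ 28. Hence S ≡ 7339 + 8977·28 = 258695 (mod 529643).
From S ≡ 258695 (mod 529643) write S = 258695 + 529643t. Substituting into S ≡ 50 (mod 109) gives 529643t ≡ 12 (mod 109), and since 12⁻¹ ≡ 100 (mod 109), t ≡ 1. Hence S ≡ 258695 + 529643·1 = 788338 (mod 57731087).
From S ≡ 788338 (mod 57731087) write S = 788338 + 57731087t. Substituting into S ≡ 56 (mod 131) gives 57731087t ≡ 76 (mod 131), and since 42⁻¹ ≡ 78 (mod 131), t ≡ 33. Hence S ≡ 788338 + 57731087·33 = 1905914209 (mod 7562772397).

1905914209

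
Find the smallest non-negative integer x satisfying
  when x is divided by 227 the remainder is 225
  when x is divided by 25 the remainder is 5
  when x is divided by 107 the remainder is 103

The moduli are pairwise coprime; N = 227·25·107 = 607225.
N/227 = 2675; 2675 ≡ 178 (mod 227); 178·88 ≡ 1, so inverse 88.
N/25 = 24289; 24289 ≡ 14 (mod 25); 14·9 ≡ 1, so inverse 9.
N/107 = 5675; 5675 ≡ 4 (mod 107); 4·27 ≡ 1, so inverse 27.
x ≡ 225·2675·88 + 5·24289·9 + 103·5675·27 = 69840180.
69840180 mod 607225 = 9305.

9305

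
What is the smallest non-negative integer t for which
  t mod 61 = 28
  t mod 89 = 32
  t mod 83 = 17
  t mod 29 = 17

8417296

The moduli are pairwise coprime; N = 61·89·83·29 = 13067603.
N/61 = 214223; 214223 ≡ 52 (mod 61); 52·27 ≡ 1, so inverse 27.
N/89 = 146827; 146827 ≡ 66 (mod 89); 66·58 ≡ 1, so inverse 58.
N/83 = 157441; 157441 ≡ 73 (mod 83); 73·58 ≡ 1, so inverse 58.
N/29 = 450607; 450607 ≡ 5 (mod 29); 5·6 ≡ 1, so inverse 6.
t ≡ 28·214223·27 + 32·146827·58 + 17·157441·58 + 17·450607·6 = 635662240.
635662240 mod 13067603 = 8417296.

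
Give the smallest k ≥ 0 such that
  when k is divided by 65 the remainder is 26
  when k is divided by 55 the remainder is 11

286

gcd(65, 55) = 5 and 5 | (11 − 26), so the pair is consistent; merging gives k ≡ 286 (mod 715), where 715 = lcm(65, 55).
The solution is unique modulo lcm(65, 55) = 715.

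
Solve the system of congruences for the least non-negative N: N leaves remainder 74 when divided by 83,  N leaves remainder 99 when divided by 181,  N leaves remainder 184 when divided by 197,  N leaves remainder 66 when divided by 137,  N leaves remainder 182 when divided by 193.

From N ≡ 74 (mod 83) write N = 74 + 83t. Substituting into N ≡ 99 (mod 181) gives 83t ≡ 25 (mod 181), and since 83⁻¹ ≡ 24 (mod 181), t ≡ 57. Hence N ≡ 74 + 83·57 = 4805 (mod 15023).
From N ≡ 4805 (mod 15023) write N = 4805 + 15023t. Substituting into N ≡ 184 (mod 197) gives 15023t ≡ 107 (mod 197), and since 51⁻¹ ≡ 85 (mod 197), t ≡ 33. Hence N ≡ 4805 + 15023·33 = 500564 (mod 2959531).
From N ≡ 500564 (mod 2959531) write N = 500564 + 2959531t. Substituting into N ≡ 66 (mod 137) gives 2959531t ≡ 100 (mod 137), and since 57⁻¹ ≡ 125 (mod 137), t ≡ 33. Hence N ≡ 500564 + 2959531·33 = 98165087 (mod 405455747).
From N ≡ 98165087 (mod 405455747) write N = 98165087 + 405455747t. Substituting into N ≡ 182 (mod 193) gives 405455747t ≡ 106 (mod 193), and since 189⁻¹ ≡ 48 (mod 193), t ≡ 70. Hence N ≡ 98165087 + 405455747·70 = 28480067377 (mod 78252959171).

28480067377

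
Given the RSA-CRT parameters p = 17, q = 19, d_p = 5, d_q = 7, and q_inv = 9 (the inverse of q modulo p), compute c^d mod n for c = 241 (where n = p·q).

m₁ = c^(d_p) mod p: c ≡ 3 (mod 17), and 3^5 mod 17 = 5.
m₂ = c^(d_q) mod q: c ≡ 13 (mod 19), and 13^7 mod 19 = 10.
h = q_inv·(m₁ − m₂) mod p = 9·(5 − 10) mod 17 = 6.
m = m₂ + h·q = 10 + 6·19 = 124.

124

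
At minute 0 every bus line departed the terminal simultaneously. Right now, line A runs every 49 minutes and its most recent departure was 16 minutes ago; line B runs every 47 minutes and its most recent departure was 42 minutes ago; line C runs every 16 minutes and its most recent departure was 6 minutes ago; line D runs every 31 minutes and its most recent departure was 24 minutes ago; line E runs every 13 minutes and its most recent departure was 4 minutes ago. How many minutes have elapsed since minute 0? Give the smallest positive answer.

The moduli are pairwise coprime; N = 49·47·16·31·13 = 14849744.
N/49 = 303056; 303056 ≡ 40 (mod 49); 40·38 ≡ 1, so inverse 38.
N/47 = 315952; 315952 ≡ 18 (mod 47); 18·34 ≡ 1, so inverse 34.
N/16 = 928109; 928109 ≡ 13 (mod 16); 13·5 ≡ 1, so inverse 5.
N/31 = 479024; 479024 ≡ 12 (mod 31); 12·13 ≡ 1, so inverse 13.
N/13 = 1142288; 1142288 ≡ 4 (mod 13); 4·10 ≡ 1, so inverse 10.
t ≡ 16·303056·38 + 42·315952·34 + 6·928109·5 + 24·479024·13 + 4·1142288·10 = 858427782.
858427782 mod 14849744 = 11992374.

11992374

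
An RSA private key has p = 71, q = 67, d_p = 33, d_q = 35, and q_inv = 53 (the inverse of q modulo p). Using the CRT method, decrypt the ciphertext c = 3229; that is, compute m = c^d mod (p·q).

1104

m₁ = c^(d_p) mod p: c ≡ 34 (mod 71), and 34^33 mod 71 = 39.
m₂ = c^(d_q) mod q: c ≡ 13 (mod 67), and 13^35 mod 67 = 32.
h = q_inv·(m₁ − m₂) mod p = 53·(39 − 32) mod 71 = 16.
m = m₂ + h·q = 32 + 16·67 = 1104.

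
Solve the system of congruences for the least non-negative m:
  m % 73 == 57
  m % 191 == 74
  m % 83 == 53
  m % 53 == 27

The moduli are pairwise coprime; N = 73·191·83·53 = 61335257.
N/73 = 840209; 840209 ≡ 52 (mod 73); 52·66 ≡ 1, so inverse 66.
N/191 = 321127; 321127 ≡ 56 (mod 191); 56·58 ≡ 1, so inverse 58.
N/83 = 738979; 738979 ≡ 30 (mod 83); 30·36 ≡ 1, so inverse 36.
N/53 = 1157269; 1157269 ≡ 14 (mod 53); 14·19 ≡ 1, so inverse 19.
m ≡ 57·840209·66 + 74·321127·58 + 53·738979·36 + 27·1157269·19 = 6542794271.
6542794271 mod 61335257 = 41257029.

41257029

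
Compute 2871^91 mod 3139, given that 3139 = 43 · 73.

2531

Mod 43: 2871 ≡ 33; by Fermat, exponent reduces to 91 mod 42 = 7; 33^7 ≡ 37 (mod 43).
Mod 73: 2871 ≡ 24; by Fermat, exponent reduces to 91 mod 72 = 19; 24^19 ≡ 49 (mod 73).
Combine by CRT: x ≡ 37 (mod 43), x ≡ 49 (mod 73) ⇒ x ≡ 2531 (mod 3139).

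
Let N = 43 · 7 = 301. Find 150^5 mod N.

47

Mod 43: 150 ≡ 21; 21^5 ≡ 4 (mod 43).
Mod 7: 150 ≡ 3; 3^5 ≡ 5 (mod 7).
Combine by CRT: x ≡ 4 (mod 43), x ≡ 5 (mod 7) ⇒ x ≡ 47 (mod 301).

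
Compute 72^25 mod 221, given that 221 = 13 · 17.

Mod 13: 72 ≡ 7; by Fermat, exponent reduces to 25 mod 12 = 1; 7^1 ≡ 7 (mod 13).
Mod 17: 72 ≡ 4; by Fermat, exponent reduces to 25 mod 16 = 9; 4^9 ≡ 4 (mod 17).
Combine by CRT: x ≡ 7 (mod 13), x ≡ 4 (mod 17) ⇒ x ≡ 72 (mod 221).

72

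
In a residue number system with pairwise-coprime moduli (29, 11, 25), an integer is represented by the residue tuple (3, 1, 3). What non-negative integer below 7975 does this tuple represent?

1453

The moduli are pairwise coprime; N = 29·11·25 = 7975.
N/29 = 275; 275 ≡ 14 (mod 29); 14·27 ≡ 1, so inverse 27.
N/11 = 725; 725 ≡ 10 (mod 11); 10·10 ≡ 1, so inverse 10.
N/25 = 319; 319 ≡ 19 (mod 25); 19·4 ≡ 1, so inverse 4.
x ≡ 3·275·27 + 1·725·10 + 3·319·4 = 33353.
33353 mod 7975 = 1453.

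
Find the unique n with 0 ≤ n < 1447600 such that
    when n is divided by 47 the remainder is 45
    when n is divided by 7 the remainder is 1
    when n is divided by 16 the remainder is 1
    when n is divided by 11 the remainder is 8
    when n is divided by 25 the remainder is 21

1283521

The moduli are pairwise coprime; M = 47·7·16·11·25 = 1447600.
M/47 = 30800; 30800 ≡ 15 (mod 47); 15·22 ≡ 1, so inverse 22.
M/7 = 206800; 206800 ≡ 6 (mod 7); 6·6 ≡ 1, so inverse 6.
M/16 = 90475; 90475 ≡ 11 (mod 16); 11·3 ≡ 1, so inverse 3.
M/11 = 131600; 131600 ≡ 7 (mod 11); 7·8 ≡ 1, so inverse 8.
M/25 = 57904; 57904 ≡ 4 (mod 25); 4·19 ≡ 1, so inverse 19.
n ≡ 45·30800·22 + 1·206800·6 + 1·90475·3 + 8·131600·8 + 21·57904·19 = 63530321.
63530321 mod 1447600 = 1283521.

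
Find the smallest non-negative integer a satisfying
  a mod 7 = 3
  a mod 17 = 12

80

Combine the congruences pairwise.
From a ≡ 3 (mod 7) write a = 3 + 7t. Substituting into a ≡ 12 (mod 17) gives 7t ≡ 9 (mod 17), and since 7⁻¹ ≡ 5 (mod 17), t ≡ 11. Hence a ≡ 3 + 7·11 = 80 (mod 119).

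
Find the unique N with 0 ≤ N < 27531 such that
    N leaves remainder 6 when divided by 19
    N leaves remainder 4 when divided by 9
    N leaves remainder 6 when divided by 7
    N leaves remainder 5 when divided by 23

The moduli are pairwise coprime; M = 19·9·7·23 = 27531.
M/19 = 1449; 1449 ≡ 5 (mod 19); 5·4 ≡ 1, so inverse 4.
M/9 = 3059; 3059 ≡ 8 (mod 9); 8·8 ≡ 1, so inverse 8.
M/7 = 3933; 3933 ≡ 6 (mod 7); 6·6 ≡ 1, so inverse 6.
M/23 = 1197; 1197 ≡ 1 (mod 23), inverse 1.
N ≡ 6·1449·4 + 4·3059·8 + 6·3933·6 + 5·1197·1 = 280237.
280237 mod 27531 = 4927.

4927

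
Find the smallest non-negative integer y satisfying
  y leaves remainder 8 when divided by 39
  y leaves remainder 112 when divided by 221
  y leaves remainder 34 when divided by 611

25085

gcd(39, 221) = 13 and 13 | (112 − 8), so the pair is consistent; merging gives y ≡ 554 (mod 663), where 663 = lcm(39, 221).
gcd(663, 611) = 13 and 13 | (34 − 554), so the pair is consistent; merging gives y ≡ 25085 (mod 31161), where 31161 = lcm(663, 611).
The solution is unique modulo lcm(39, 221, 611) = 31161.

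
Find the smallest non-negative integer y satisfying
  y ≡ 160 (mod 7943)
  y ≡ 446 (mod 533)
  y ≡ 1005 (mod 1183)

Combine the congruences pairwise.
gcd(7943, 533) = 13 and 13 | (446 − 160), so the pair is consistent; merging gives y ≡ 119305 (mod 325663), where 325663 = lcm(7943, 533).
gcd(325663, 1183) = 169 and 169 | (1005 − 119305), so the pair is consistent; merging gives y ≡ 119305 (mod 2279641), where 2279641 = lcm(325663, 1183).
The solution is unique modulo lcm(7943, 533, 1183) = 2279641.

119305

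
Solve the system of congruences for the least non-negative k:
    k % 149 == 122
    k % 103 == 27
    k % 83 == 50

The moduli are pairwise coprime; N = 149·103·83 = 1273801.
N/149 = 8549; 8549 ≡ 56 (mod 149); 56·8 ≡ 1, so inverse 8.
N/103 = 12367; 12367 ≡ 7 (mod 103); 7·59 ≡ 1, so inverse 59.
N/83 = 15347; 15347 ≡ 75 (mod 83); 75·31 ≡ 1, so inverse 31.
k ≡ 122·8549·8 + 27·12367·59 + 50·15347·31 = 51832305.
51832305 mod 1273801 = 880265.

880265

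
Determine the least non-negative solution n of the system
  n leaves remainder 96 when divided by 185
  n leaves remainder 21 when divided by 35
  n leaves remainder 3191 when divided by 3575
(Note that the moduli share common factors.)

gcd(185, 35) = 5 and 5 | (21 − 96), so the pair is consistent; merging gives n ≡ 651 (mod 1295), where 1295 = lcm(185, 35).
gcd(1295, 3575) = 5 and 5 | (3191 − 651), so the pair is consistent; merging gives n ≡ 689591 (mod 925925), where 925925 = lcm(1295, 3575).
The solution is unique modulo lcm(185, 35, 3575) = 925925.

689591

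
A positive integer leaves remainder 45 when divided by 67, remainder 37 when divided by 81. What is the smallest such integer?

4735

From x ≡ 45 (mod 67) write x = 45 + 67t. Substituting into x ≡ 37 (mod 81) gives 67t ≡ 73 (mod 81), and since 67⁻¹ ≡ 52 (mod 81), t ≡ 70. Hence x ≡ 45 + 67·70 = 4735 (mod 5427).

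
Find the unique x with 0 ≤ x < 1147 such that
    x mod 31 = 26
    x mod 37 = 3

336

Combine the congruences pairwise.
From x ≡ 26 (mod 31) write x = 26 + 31t. Substituting into x ≡ 3 (mod 37) gives 31t ≡ 14 (mod 37), and since 31⁻¹ ≡ 6 (mod 37), t ≡ 10. Hence x ≡ 26 + 31·10 = 336 (mod 1147).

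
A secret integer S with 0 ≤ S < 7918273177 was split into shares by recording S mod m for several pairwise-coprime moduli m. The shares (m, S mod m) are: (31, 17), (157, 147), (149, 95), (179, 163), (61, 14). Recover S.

6778694005

From S ≡ 17 (mod 31) write S = 17 + 31t. Substituting into S ≡ 147 (mod 157) gives 31t ≡ 130 (mod 157), and since 31⁻¹ ≡ 76 (mod 157), t ≡ 146. Hence S ≡ 17 + 31·146 = 4543 (mod 4867).
From S ≡ 4543 (mod 4867) write S = 4543 + 4867t. Substituting into S ≡ 95 (mod 149) gives 4867t ≡ 22 (mod 149), and since 99⁻¹ ≡ 146 (mod 149), t ≡ 83. Hence S ≡ 4543 + 4867·83 = 408504 (mod 725183).
From S ≡ 408504 (mod 725183) write S = 408504 + 725183t. Substituting into S ≡ 163 (mod 179) gives 725183t ≡ 137 (mod 179), and since 54⁻¹ ≡ 63 (mod 179), t ≡ 39. Hence S ≡ 408504 + 725183·39 = 28690641 (mod 129807757).
From S ≡ 28690641 (mod 129807757) write S = 28690641 + 129807757t. Substituting into S ≡ 14 (mod 61) gives 129807757t ≡ 52 (mod 61), and since 1⁻¹ ≡ 1 (mod 61), t ≡ 52. Hence S ≡ 28690641 + 129807757·52 = 6778694005 (mod 7918273177).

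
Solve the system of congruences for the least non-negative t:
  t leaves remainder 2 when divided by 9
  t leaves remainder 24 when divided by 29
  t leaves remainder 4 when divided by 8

1532

From t ≡ 2 (mod 9) write t = 2 + 9s. Substituting into t ≡ 24 (mod 29) gives 9s ≡ 22 (mod 29), and since 9⁻¹ ≡ 13 (mod 29), s ≡ 25. Hence t ≡ 2 + 9·25 = 227 (mod 261).
From t ≡ 227 (mod 261) write t = 227 + 261s. Substituting into t ≡ 4 (mod 8) gives 261s ≡ 1 (mod 8), and since 5⁻¹ ≡ 5 (mod 8), s ≡ 5. Hence t ≡ 227 + 261·5 = 1532 (mod 2088).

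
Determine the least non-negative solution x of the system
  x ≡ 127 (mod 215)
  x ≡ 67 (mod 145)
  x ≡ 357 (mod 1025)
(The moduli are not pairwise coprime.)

gcd(215, 145) = 5 and 5 | (67 − 127), so the pair is consistent; merging gives x ≡ 5287 (mod 6235), where 6235 = lcm(215, 145).
gcd(6235, 1025) = 5 and 5 | (357 − 5287), so the pair is consistent; merging gives x ≡ 921832 (mod 1278175), where 1278175 = lcm(6235, 1025).
The solution is unique modulo lcm(215, 145, 1025) = 1278175.

921832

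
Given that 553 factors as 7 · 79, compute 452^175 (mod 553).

501

Mod 7: 452 ≡ 4; by Fermat, exponent reduces to 175 mod 6 = 1; 4^1 ≡ 4 (mod 7).
Mod 79: 452 ≡ 57; by Fermat, exponent reduces to 175 mod 78 = 19; 57^19 ≡ 27 (mod 79).
Combine by CRT: x ≡ 4 (mod 7), x ≡ 27 (mod 79) ⇒ x ≡ 501 (mod 553).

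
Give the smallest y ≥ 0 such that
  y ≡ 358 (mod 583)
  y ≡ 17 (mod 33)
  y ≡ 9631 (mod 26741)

3432479

Combine the congruences pairwise.
gcd(583, 33) = 11 and 11 | (17 − 358), so the pair is consistent; merging gives y ≡ 941 (mod 1749), where 1749 = lcm(583, 33).
gcd(1749, 26741) = 11 and 11 | (9631 − 941), so the pair is consistent; merging gives y ≡ 3432479 (mod 4251819), where 4251819 = lcm(1749, 26741).
The solution is unique modulo lcm(583, 33, 26741) = 4251819.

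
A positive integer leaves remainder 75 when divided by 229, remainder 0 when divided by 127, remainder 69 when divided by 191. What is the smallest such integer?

3199892

The moduli are pairwise coprime; N = 229·127·191 = 5554853.
N/229 = 24257; 24257 ≡ 212 (mod 229); 212·202 ≡ 1, so inverse 202.
N/127 = 43739; 43739 ≡ 51 (mod 127); 51·5 ≡ 1, so inverse 5.
N/191 = 29083; 29083 ≡ 51 (mod 191); 51·15 ≡ 1, so inverse 15.
k ≡ 75·24257·202 + 0·43739·5 + 69·29083·15 = 397594455.
397594455 mod 5554853 = 3199892.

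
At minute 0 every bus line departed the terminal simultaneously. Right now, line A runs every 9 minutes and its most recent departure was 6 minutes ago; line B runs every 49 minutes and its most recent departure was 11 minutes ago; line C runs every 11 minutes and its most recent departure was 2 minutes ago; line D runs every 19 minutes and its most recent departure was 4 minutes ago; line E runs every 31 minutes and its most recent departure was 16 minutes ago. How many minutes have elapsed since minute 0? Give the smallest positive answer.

823407

Combine the congruences pairwise.
From t ≡ 6 (mod 9) write t = 6 + 9s. Substituting into t ≡ 11 (mod 49) gives 9s ≡ 5 (mod 49), and since 9⁻¹ ≡ 11 (mod 49), s ≡ 6. Hence t ≡ 6 + 9·6 = 60 (mod 441).
From t ≡ 60 (mod 441) write t = 60 + 441s. Substituting into t ≡ 2 (mod 11) gives 441s ≡ 8 (mod 11), and since 1⁻¹ ≡ 1 (mod 11), s ≡ 8. Hence t ≡ 60 + 441·8 = 3588 (mod 4851).
From t ≡ 3588 (mod 4851) write t = 3588 + 4851s. Substituting into t ≡ 4 (mod 19) gives 4851s ≡ 7 (mod 19), and since 6⁻¹ ≡ 16 (mod 19), s ≡ 17. Hence t ≡ 3588 + 4851·17 = 86055 (mod 92169).
From t ≡ 86055 (mod 92169) write t = 86055 + 92169s. Substituting into t ≡ 16 (mod 31) gives 92169s ≡ 17 (mod 31), and since 6⁻¹ ≡ 26 (mod 31), s ≡ 8. Hence t ≡ 86055 + 92169·8 = 823407 (mod 2857239).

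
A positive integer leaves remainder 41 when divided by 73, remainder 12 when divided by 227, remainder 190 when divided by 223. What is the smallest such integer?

3072684

The moduli are pairwise coprime; N = 73·227·223 = 3695333.
N/73 = 50621; 50621 ≡ 32 (mod 73); 32·16 ≡ 1, so inverse 16.
N/227 = 16279; 16279 ≡ 162 (mod 227); 162·220 ≡ 1, so inverse 220.
N/223 = 16571; 16571 ≡ 69 (mod 223); 69·181 ≡ 1, so inverse 181.
m ≡ 41·50621·16 + 12·16279·220 + 190·16571·181 = 646060626.
646060626 mod 3695333 = 3072684.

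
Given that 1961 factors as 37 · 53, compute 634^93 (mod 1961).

1392

Mod 37: 634 ≡ 5; by Fermat, exponent reduces to 93 mod 36 = 21; 5^21 ≡ 23 (mod 37).
Mod 53: 634 ≡ 51; by Fermat, exponent reduces to 93 mod 52 = 41; 51^41 ≡ 14 (mod 53).
Combine by CRT: x ≡ 23 (mod 37), x ≡ 14 (mod 53) ⇒ x ≡ 1392 (mod 1961).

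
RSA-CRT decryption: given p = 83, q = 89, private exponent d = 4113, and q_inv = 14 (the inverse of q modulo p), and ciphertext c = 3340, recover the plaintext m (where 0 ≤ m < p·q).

d_p = d mod (p−1) = 4113 mod 82 = 13; d_q = d mod (q−1) = 65.
m₁ = c^(d_p) mod p: c ≡ 20 (mod 83), and 20^13 mod 83 = 76.
m₂ = c^(d_q) mod q: c ≡ 47 (mod 89), and 47^65 mod 89 = 53.
h = q_inv·(m₁ − m₂) mod p = 14·(76 − 53) mod 83 = 73.
m = m₂ + h·q = 53 + 73·89 = 6550.

6550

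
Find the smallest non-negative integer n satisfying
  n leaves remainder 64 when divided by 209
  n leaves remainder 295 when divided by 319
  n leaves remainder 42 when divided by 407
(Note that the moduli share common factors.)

gcd(209, 319) = 11 and 11 | (295 − 64), so the pair is consistent; merging gives n ≡ 5080 (mod 6061), where 6061 = lcm(209, 319).
gcd(6061, 407) = 11 and 11 | (42 − 5080), so the pair is consistent; merging gives n ≡ 138422 (mod 224257), where 224257 = lcm(6061, 407).
The solution is unique modulo lcm(209, 319, 407) = 224257.

138422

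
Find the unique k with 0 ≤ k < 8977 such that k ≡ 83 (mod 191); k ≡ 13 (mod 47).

From k ≡ 83 (mod 191) write k = 83 + 191t. Substituting into k ≡ 13 (mod 47) gives 191t ≡ 24 (mod 47), and since 3⁻¹ ≡ 16 (mod 47), t ≡ 8. Hence k ≡ 83 + 191·8 = 1611 (mod 8977).

1611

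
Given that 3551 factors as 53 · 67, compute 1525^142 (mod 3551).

Mod 53: 1525 ≡ 41; by Fermat, exponent reduces to 142 mod 52 = 38; 41^38 ≡ 29 (mod 53).
Mod 67: 1525 ≡ 51; by Fermat, exponent reduces to 142 mod 66 = 10; 51^10 ≡ 6 (mod 67).
Combine by CRT: x ≡ 29 (mod 53), x ≡ 6 (mod 67) ⇒ x ≡ 877 (mod 3551).

877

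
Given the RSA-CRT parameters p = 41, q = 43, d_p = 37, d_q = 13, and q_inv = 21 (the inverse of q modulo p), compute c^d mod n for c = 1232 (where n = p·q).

m₁ = c^(d_p) mod p: c ≡ 2 (mod 41), and 2^37 mod 41 = 36.
m₂ = c^(d_q) mod q: c ≡ 28 (mod 43), and 28^13 mod 43 = 34.
h = q_inv·(m₁ − m₂) mod p = 21·(36 − 34) mod 41 = 1.
m = m₂ + h·q = 34 + 1·43 = 77.

77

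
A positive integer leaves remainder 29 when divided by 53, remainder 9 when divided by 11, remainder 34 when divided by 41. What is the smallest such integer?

6389

The moduli are pairwise coprime; N = 53·11·41 = 23903.
N/53 = 451; 451 ≡ 27 (mod 53); 27·2 ≡ 1, so inverse 2.
N/11 = 2173; 2173 ≡ 6 (mod 11); 6·2 ≡ 1, so inverse 2.
N/41 = 583; 583 ≡ 9 (mod 41); 9·32 ≡ 1, so inverse 32.
t ≡ 29·451·2 + 9·2173·2 + 34·583·32 = 699576.
699576 mod 23903 = 6389.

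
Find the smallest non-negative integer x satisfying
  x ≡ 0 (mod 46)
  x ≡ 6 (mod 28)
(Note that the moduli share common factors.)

gcd(46, 28) = 2 and 2 | (6 − 0), so the pair is consistent; merging gives x ≡ 230 (mod 644), where 644 = lcm(46, 28).
The solution is unique modulo lcm(46, 28) = 644.

230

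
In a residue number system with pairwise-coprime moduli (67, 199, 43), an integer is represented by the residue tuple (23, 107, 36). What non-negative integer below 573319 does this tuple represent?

195127

From x ≡ 23 (mod 67) write x = 23 + 67t. Substituting into x ≡ 107 (mod 199) gives 67t ≡ 84 (mod 199), and since 67⁻¹ ≡ 101 (mod 199), t ≡ 126. Hence x ≡ 23 + 67·126 = 8465 (mod 13333).
From x ≡ 8465 (mod 13333) write x = 8465 + 13333t. Substituting into x ≡ 36 (mod 43) gives 13333t ≡ 42 (mod 43), and since 3⁻¹ ≡ 29 (mod 43), t ≡ 14. Hence x ≡ 8465 + 13333·14 = 195127 (mod 573319).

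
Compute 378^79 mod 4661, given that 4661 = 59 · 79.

Mod 59: 378 ≡ 24; by Fermat, exponent reduces to 79 mod 58 = 21; 24^21 ≡ 42 (mod 59).
Mod 79: 378 ≡ 62; by Fermat, exponent reduces to 79 mod 78 = 1; 62^1 ≡ 62 (mod 79).
Combine by CRT: x ≡ 42 (mod 59), x ≡ 62 (mod 79) ⇒ x ≡ 4644 (mod 4661).

4644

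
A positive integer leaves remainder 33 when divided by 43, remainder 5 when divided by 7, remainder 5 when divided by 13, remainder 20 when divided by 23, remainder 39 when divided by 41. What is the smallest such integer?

The moduli are pairwise coprime; N = 43·7·13·23·41 = 3689959.
N/43 = 85813; 85813 ≡ 28 (mod 43); 28·20 ≡ 1, so inverse 20.
N/7 = 527137; 527137 ≡ 2 (mod 7); 2·4 ≡ 1, so inverse 4.
N/13 = 283843; 283843 ≡ 1 (mod 13), inverse 1.
N/23 = 160433; 160433 ≡ 8 (mod 23); 8·3 ≡ 1, so inverse 3.
N/41 = 89999; 89999 ≡ 4 (mod 41); 4·31 ≡ 1, so inverse 31.
a ≡ 33·85813·20 + 5·527137·4 + 5·283843·1 + 20·160433·3 + 39·89999·31 = 187033306.
187033306 mod 3689959 = 2535356.

2535356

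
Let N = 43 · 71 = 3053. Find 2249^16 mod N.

Mod 43: 2249 ≡ 13; 13^16 ≡ 25 (mod 43).
Mod 71: 2249 ≡ 48; 48^16 ≡ 32 (mod 71).
Combine by CRT: x ≡ 25 (mod 43), x ≡ 32 (mod 71) ⇒ x ≡ 2304 (mod 3053).

2304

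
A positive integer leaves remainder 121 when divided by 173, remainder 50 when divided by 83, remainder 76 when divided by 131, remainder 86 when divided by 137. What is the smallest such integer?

244946496

From x ≡ 121 (mod 173) write x = 121 + 173t. Substituting into x ≡ 50 (mod 83) gives 173t ≡ 12 (mod 83), and since 7⁻¹ ≡ 12 (mod 83), t ≡ 61. Hence x ≡ 121 + 173·61 = 10674 (mod 14359).
From x ≡ 10674 (mod 14359) write x = 10674 + 14359t. Substituting into x ≡ 76 (mod 131) gives 14359t ≡ 13 (mod 131), and since 80⁻¹ ≡ 113 (mod 131), t ≡ 28. Hence x ≡ 10674 + 14359·28 = 412726 (mod 1881029).
From x ≡ 412726 (mod 1881029) write x = 412726 + 1881029t. Substituting into x ≡ 86 (mod 137) gives 1881029t ≡ 4 (mod 137), and since 19⁻¹ ≡ 101 (mod 137), t ≡ 130. Hence x ≡ 412726 + 1881029·130 = 244946496 (mod 257700973).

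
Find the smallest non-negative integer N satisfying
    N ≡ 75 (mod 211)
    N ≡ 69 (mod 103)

8515

From N ≡ 75 (mod 211) write N = 75 + 211t. Substituting into N ≡ 69 (mod 103) gives 211t ≡ 97 (mod 103), and since 5⁻¹ ≡ 62 (mod 103), t ≡ 40. Hence N ≡ 75 + 211·40 = 8515 (mod 21733).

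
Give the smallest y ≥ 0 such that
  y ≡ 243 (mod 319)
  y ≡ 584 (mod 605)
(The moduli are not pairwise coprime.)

gcd(319, 605) = 11 and 11 | (584 − 243), so the pair is consistent; merging gives y ≡ 12684 (mod 17545), where 17545 = lcm(319, 605).
The solution is unique modulo lcm(319, 605) = 17545.

12684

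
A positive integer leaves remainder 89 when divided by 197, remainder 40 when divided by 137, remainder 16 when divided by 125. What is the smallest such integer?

The moduli are pairwise coprime; N = 197·137·125 = 3373625.
N/197 = 17125; 17125 ≡ 183 (mod 197); 183·14 ≡ 1, so inverse 14.
N/137 = 24625; 24625 ≡ 102 (mod 137); 102·90 ≡ 1, so inverse 90.
N/125 = 26989; 26989 ≡ 114 (mod 125); 114·34 ≡ 1, so inverse 34.
m ≡ 89·17125·14 + 40·24625·90 + 16·26989·34 = 124669766.
124669766 mod 3373625 = 3219266.

3219266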